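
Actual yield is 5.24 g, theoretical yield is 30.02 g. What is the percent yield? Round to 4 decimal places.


% yield = 100 * actual / theoretical
% yield = 100 * 5.24 / 30.02
% yield = 17.45502998 %, rounded to 4 dp:

17.4550 %


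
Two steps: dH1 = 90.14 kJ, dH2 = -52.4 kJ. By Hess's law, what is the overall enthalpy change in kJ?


Hess's law: enthalpy is a state function, so add the step enthalpies.
dH_total = dH1 + dH2 = 90.14 + (-52.4)
dH_total = 37.74 kJ:

37.74 kJ


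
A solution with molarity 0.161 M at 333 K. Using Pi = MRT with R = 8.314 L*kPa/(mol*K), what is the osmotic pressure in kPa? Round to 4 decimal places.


Osmotic pressure (van't Hoff): Pi = M*R*T.
RT = 8.314 * 333 = 2768.562
Pi = 0.161 * 2768.562
Pi = 445.738482 kPa, rounded to 4 dp:

445.7385 kPa


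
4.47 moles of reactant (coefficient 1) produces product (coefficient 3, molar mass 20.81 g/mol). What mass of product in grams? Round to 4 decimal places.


Use the coefficient ratio to convert reactant moles to product moles, then multiply by the product's molar mass.
moles_P = moles_R * (coeff_P / coeff_R) = 4.47 * (3/1) = 13.41
mass_P = moles_P * M_P = 13.41 * 20.81
mass_P = 279.0621 g, rounded to 4 dp:

279.0621 g


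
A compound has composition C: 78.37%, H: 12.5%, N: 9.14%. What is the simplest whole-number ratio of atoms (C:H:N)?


Assume 100 g of compound, divide each mass% by atomic mass to get moles, then normalize by the smallest to get a raw atom ratio.
Moles per 100 g: C: 78.37/12.011 = 6.5249, H: 12.5/1.008 = 12.4008, N: 9.14/14.007 = 0.6525
Raw ratio (divide by min = 0.6525): C: 9.999, H: 19.004, N: 1.0
Multiply by 1 to clear fractions: C: 9.999 ~= 10, H: 19.004 ~= 19, N: 1.0 ~= 1
Reduce by GCD to get the simplest whole-number ratio:

10:19:1


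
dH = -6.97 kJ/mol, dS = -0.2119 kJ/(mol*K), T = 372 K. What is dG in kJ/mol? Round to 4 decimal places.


Gibbs: dG = dH - T*dS (consistent units, dS already in kJ/(mol*K)).
T*dS = 372 * -0.2119 = -78.8268
dG = -6.97 - (-78.8268)
dG = 71.8568 kJ/mol, rounded to 4 dp:

71.8568 kJ/mol


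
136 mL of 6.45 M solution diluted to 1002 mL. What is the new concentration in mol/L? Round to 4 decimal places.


Dilution: M1*V1 = M2*V2, solve for M2.
M2 = M1*V1 / V2
M2 = 6.45 * 136 / 1002
M2 = 877.2 / 1002
M2 = 0.8754491 mol/L, rounded to 4 dp:

0.8754 mol/L


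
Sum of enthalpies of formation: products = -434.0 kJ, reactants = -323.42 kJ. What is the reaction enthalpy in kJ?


dH_rxn = sum(dH_f products) - sum(dH_f reactants)
dH_rxn = -434.0 - (-323.42)
dH_rxn = -110.58 kJ:

-110.58 kJ


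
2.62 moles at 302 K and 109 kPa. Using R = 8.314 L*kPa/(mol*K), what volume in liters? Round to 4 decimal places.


PV = nRT, solve for V = nRT / P.
nRT = 2.62 * 8.314 * 302 = 6578.3694
V = 6578.3694 / 109
V = 60.35201284 L, rounded to 4 dp:

60.3520 L


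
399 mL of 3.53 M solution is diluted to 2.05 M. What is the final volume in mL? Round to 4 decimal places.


Dilution: M1*V1 = M2*V2, solve for V2.
V2 = M1*V1 / M2
V2 = 3.53 * 399 / 2.05
V2 = 1408.47 / 2.05
V2 = 687.05853659 mL, rounded to 4 dp:

687.0585 mL


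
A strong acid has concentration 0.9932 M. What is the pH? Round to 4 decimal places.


A strong acid dissociates completely, so [H+] equals the given concentration.
pH = -log10([H+]) = -log10(0.9932)
pH = 0.00296329, rounded to 4 dp:

0.0030


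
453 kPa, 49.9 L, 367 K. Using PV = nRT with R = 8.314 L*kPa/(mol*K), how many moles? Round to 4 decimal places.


PV = nRT, solve for n = PV / (RT).
PV = 453 * 49.9 = 22604.7
RT = 8.314 * 367 = 3051.238
n = 22604.7 / 3051.238
n = 7.40836998 mol, rounded to 4 dp:

7.4084 mol


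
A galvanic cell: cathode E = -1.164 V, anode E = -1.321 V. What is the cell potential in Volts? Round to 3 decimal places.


Standard cell potential: E_cell = E_cathode - E_anode.
E_cell = -1.164 - (-1.321)
E_cell = 0.157 V, rounded to 3 dp:

0.157 V


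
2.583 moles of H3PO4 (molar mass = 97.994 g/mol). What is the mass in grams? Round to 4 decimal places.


mass = n * M
mass = 2.583 * 97.994
mass = 253.118502 g, rounded to 4 dp:

253.1185 g


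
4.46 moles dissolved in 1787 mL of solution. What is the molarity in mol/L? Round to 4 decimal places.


Convert volume to liters: V_L = V_mL / 1000.
V_L = 1787 / 1000 = 1.787 L
M = n / V_L = 4.46 / 1.787
M = 2.49580302 mol/L, rounded to 4 dp:

2.4958 mol/L


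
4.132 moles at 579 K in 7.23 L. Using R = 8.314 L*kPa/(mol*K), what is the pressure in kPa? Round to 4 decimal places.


PV = nRT, solve for P = nRT / V.
nRT = 4.132 * 8.314 * 579 = 19890.6464
P = 19890.6464 / 7.23
P = 2751.12674965 kPa, rounded to 4 dp:

2751.1267 kPa


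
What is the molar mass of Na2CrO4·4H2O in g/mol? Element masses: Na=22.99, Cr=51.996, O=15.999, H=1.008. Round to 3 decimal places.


M = sum(count * atomic_mass) over atoms.
M = 2*22.99 + 1*51.996 + 8*15.999 + 8*1.008
M = 45.98 + 51.996 + 127.992 + 8.064
M = 234.032 g/mol, rounded to 3 dp:

234.032 g/mol


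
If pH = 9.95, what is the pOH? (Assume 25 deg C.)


At 25 deg C, pH + pOH = 14.
pOH = 14 - pH = 14 - 9.95
pOH = 4.05:

4.05


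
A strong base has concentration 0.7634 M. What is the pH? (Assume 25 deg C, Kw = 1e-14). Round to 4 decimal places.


A strong base dissociates completely, so [OH-] equals the given concentration.
pOH = -log10([OH-]) = -log10(0.7634) = 0.117248
pH = 14 - pOH = 14 - 0.117248
pH = 13.882752, rounded to 4 dp:

13.8828


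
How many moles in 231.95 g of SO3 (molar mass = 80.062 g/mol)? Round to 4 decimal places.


n = mass / M
n = 231.95 / 80.062
n = 2.89712972 mol, rounded to 4 dp:

2.8971 mol


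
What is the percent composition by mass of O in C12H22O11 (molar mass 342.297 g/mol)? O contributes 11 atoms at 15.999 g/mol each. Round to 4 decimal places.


pct = 100 * (n_elem * M_elem) / M_total
mass_contribution = 11 * 15.999 = 175.989 g/mol
pct = 100 * 175.989 / 342.297
pct = 51.41412282 %, rounded to 4 dp:

51.4141 %


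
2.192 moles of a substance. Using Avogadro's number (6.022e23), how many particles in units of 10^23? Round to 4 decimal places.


N = n * NA, then divide by 1e23 for the requested units.
N / 1e23 = n * 6.022
N / 1e23 = 2.192 * 6.022
N / 1e23 = 13.200224, rounded to 4 dp:

13.2002


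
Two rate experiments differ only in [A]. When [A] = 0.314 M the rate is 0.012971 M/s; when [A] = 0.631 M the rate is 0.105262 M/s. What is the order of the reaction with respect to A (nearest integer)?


Rate is proportional to [A]^n, so rate2/rate1 = ([A]2/[A]1)^n. Take logs to solve for n.
rate2/rate1 = 0.105262 / 0.012971 = 8.1152
[A]2/[A]1 = 0.631 / 0.314 = 2.0096
n = ln(8.1152) / ln(2.0096) = 3.0
Nearest integer order:

3


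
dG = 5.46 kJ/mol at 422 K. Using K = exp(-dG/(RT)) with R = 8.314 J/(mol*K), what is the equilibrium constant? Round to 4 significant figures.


dG is in kJ/mol; multiply by 1000 to match R in J/(mol*K).
RT = 8.314 * 422 = 3508.508 J/mol
exponent = -dG*1000 / (RT) = -(5.46*1000) / 3508.508 = -1.55621706
K = exp(-1.55621706)
K = 0.21093251, rounded to 4 significant figures:

0.2109


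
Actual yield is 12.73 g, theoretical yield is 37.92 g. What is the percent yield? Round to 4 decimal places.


% yield = 100 * actual / theoretical
% yield = 100 * 12.73 / 37.92
% yield = 33.57067511 %, rounded to 4 dp:

33.5707 %


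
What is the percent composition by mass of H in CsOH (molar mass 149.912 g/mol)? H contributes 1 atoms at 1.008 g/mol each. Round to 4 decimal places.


pct = 100 * (n_elem * M_elem) / M_total
mass_contribution = 1 * 1.008 = 1.008 g/mol
pct = 100 * 1.008 / 149.912
pct = 0.67239447 %, rounded to 4 dp:

0.6724 %


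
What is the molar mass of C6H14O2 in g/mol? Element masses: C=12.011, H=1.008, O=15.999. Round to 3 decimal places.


M = sum(count * atomic_mass) over atoms.
M = 6*12.011 + 14*1.008 + 2*15.999
M = 72.066 + 14.112 + 31.998
M = 118.176 g/mol, rounded to 3 dp:

118.176 g/mol


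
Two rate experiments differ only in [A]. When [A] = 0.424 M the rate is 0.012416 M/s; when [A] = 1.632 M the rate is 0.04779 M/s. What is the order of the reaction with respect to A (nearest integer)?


Rate is proportional to [A]^n, so rate2/rate1 = ([A]2/[A]1)^n. Take logs to solve for n.
rate2/rate1 = 0.04779 / 0.012416 = 3.8491
[A]2/[A]1 = 1.632 / 0.424 = 3.8491
n = ln(3.8491) / ln(3.8491) = 1.0
Nearest integer order:

1


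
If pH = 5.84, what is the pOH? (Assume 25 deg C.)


At 25 deg C, pH + pOH = 14.
pOH = 14 - pH = 14 - 5.84
pOH = 8.16:

8.16


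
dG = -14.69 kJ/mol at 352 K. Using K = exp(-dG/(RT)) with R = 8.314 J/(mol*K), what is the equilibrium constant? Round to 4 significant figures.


dG is in kJ/mol; multiply by 1000 to match R in J/(mol*K).
RT = 8.314 * 352 = 2926.528 J/mol
exponent = -dG*1000 / (RT) = -(-14.69*1000) / 2926.528 = 5.01960002
K = exp(5.01960002)
K = 151.35075, rounded to 4 significant figures:

151.4


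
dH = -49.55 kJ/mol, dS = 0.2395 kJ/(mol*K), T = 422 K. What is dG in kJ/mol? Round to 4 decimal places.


Gibbs: dG = dH - T*dS (consistent units, dS already in kJ/(mol*K)).
T*dS = 422 * 0.2395 = 101.069
dG = -49.55 - (101.069)
dG = -150.619 kJ/mol, rounded to 4 dp:

-150.6190 kJ/mol


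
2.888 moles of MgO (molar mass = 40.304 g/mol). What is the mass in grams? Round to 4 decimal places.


mass = n * M
mass = 2.888 * 40.304
mass = 116.397952 g, rounded to 4 dp:

116.3980 g


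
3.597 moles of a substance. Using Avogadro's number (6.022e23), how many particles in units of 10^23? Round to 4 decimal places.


N = n * NA, then divide by 1e23 for the requested units.
N / 1e23 = n * 6.022
N / 1e23 = 3.597 * 6.022
N / 1e23 = 21.661134, rounded to 4 dp:

21.6611


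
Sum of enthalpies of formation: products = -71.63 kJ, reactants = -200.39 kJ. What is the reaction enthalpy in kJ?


dH_rxn = sum(dH_f products) - sum(dH_f reactants)
dH_rxn = -71.63 - (-200.39)
dH_rxn = 128.76 kJ:

128.76 kJ


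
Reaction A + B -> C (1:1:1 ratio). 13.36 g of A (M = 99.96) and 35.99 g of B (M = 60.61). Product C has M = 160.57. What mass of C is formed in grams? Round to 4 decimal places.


Find moles of each reactant; the smaller value is the limiting reagent in a 1:1:1 reaction, so moles_C equals moles of the limiter.
n_A = mass_A / M_A = 13.36 / 99.96 = 0.133653 mol
n_B = mass_B / M_B = 35.99 / 60.61 = 0.593796 mol
Limiting reagent: A (smaller), n_limiting = 0.133653 mol
mass_C = n_limiting * M_C = 0.133653 * 160.57
mass_C = 21.46066221 g, rounded to 4 dp:

21.4607 g


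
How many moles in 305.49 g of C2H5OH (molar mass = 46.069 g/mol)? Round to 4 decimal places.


n = mass / M
n = 305.49 / 46.069
n = 6.63114025 mol, rounded to 4 dp:

6.6311 mol


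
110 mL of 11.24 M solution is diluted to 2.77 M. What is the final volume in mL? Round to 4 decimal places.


Dilution: M1*V1 = M2*V2, solve for V2.
V2 = M1*V1 / M2
V2 = 11.24 * 110 / 2.77
V2 = 1236.4 / 2.77
V2 = 446.35379061 mL, rounded to 4 dp:

446.3538 mL


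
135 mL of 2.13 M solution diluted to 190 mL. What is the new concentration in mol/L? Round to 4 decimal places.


Dilution: M1*V1 = M2*V2, solve for M2.
M2 = M1*V1 / V2
M2 = 2.13 * 135 / 190
M2 = 287.55 / 190
M2 = 1.51342105 mol/L, rounded to 4 dp:

1.5134 mol/L


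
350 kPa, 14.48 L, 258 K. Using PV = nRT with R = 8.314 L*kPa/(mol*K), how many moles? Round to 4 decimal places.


PV = nRT, solve for n = PV / (RT).
PV = 350 * 14.48 = 5068.0
RT = 8.314 * 258 = 2145.012
n = 5068.0 / 2145.012
n = 2.36269074 mol, rounded to 4 dp:

2.3627 mol


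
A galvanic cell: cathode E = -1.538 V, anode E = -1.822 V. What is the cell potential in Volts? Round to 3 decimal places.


Standard cell potential: E_cell = E_cathode - E_anode.
E_cell = -1.538 - (-1.822)
E_cell = 0.284 V, rounded to 3 dp:

0.284 V


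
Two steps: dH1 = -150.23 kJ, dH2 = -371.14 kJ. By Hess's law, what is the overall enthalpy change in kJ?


Hess's law: enthalpy is a state function, so add the step enthalpies.
dH_total = dH1 + dH2 = -150.23 + (-371.14)
dH_total = -521.37 kJ:

-521.37 kJ


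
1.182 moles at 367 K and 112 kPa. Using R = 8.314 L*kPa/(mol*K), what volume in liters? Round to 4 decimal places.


PV = nRT, solve for V = nRT / P.
nRT = 1.182 * 8.314 * 367 = 3606.5633
V = 3606.5633 / 112
V = 32.20145804 L, rounded to 4 dp:

32.2015 L


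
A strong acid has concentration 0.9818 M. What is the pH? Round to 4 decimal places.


A strong acid dissociates completely, so [H+] equals the given concentration.
pH = -log10([H+]) = -log10(0.9818)
pH = 0.00797697, rounded to 4 dp:

0.0080


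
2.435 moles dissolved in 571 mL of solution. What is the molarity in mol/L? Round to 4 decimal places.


Convert volume to liters: V_L = V_mL / 1000.
V_L = 571 / 1000 = 0.571 L
M = n / V_L = 2.435 / 0.571
M = 4.26444834 mol/L, rounded to 4 dp:

4.2644 mol/L


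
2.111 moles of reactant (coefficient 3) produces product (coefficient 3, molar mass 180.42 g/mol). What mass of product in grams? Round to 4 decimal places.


Use the coefficient ratio to convert reactant moles to product moles, then multiply by the product's molar mass.
moles_P = moles_R * (coeff_P / coeff_R) = 2.111 * (3/3) = 2.111
mass_P = moles_P * M_P = 2.111 * 180.42
mass_P = 380.86662 g, rounded to 4 dp:

380.8666 g


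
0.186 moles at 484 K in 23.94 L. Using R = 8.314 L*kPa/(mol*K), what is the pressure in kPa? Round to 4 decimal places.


PV = nRT, solve for P = nRT / V.
nRT = 0.186 * 8.314 * 484 = 748.4595
P = 748.4595 / 23.94
P = 31.26397243 kPa, rounded to 4 dp:

31.2640 kPa


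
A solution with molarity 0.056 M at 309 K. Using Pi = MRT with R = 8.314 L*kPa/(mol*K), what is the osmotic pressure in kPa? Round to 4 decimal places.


Osmotic pressure (van't Hoff): Pi = M*R*T.
RT = 8.314 * 309 = 2569.026
Pi = 0.056 * 2569.026
Pi = 143.865456 kPa, rounded to 4 dp:

143.8655 kPa


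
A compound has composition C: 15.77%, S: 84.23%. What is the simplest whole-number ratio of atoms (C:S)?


Assume 100 g of compound, divide each mass% by atomic mass to get moles, then normalize by the smallest to get a raw atom ratio.
Moles per 100 g: C: 15.77/12.011 = 1.313, S: 84.23/32.065 = 2.6269
Raw ratio (divide by min = 1.313): C: 1.0, S: 2.001
Multiply by 1 to clear fractions: C: 1.0 ~= 1, S: 2.001 ~= 2
Reduce by GCD to get the simplest whole-number ratio:

1:2


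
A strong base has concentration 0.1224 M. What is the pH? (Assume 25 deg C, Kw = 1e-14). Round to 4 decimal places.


A strong base dissociates completely, so [OH-] equals the given concentration.
pOH = -log10([OH-]) = -log10(0.1224) = 0.912219
pH = 14 - pOH = 14 - 0.912219
pH = 13.087781, rounded to 4 dp:

13.0878


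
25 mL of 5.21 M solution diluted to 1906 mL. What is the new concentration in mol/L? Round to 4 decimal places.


Dilution: M1*V1 = M2*V2, solve for M2.
M2 = M1*V1 / V2
M2 = 5.21 * 25 / 1906
M2 = 130.25 / 1906
M2 = 0.06833683 mol/L, rounded to 4 dp:

0.0683 mol/L


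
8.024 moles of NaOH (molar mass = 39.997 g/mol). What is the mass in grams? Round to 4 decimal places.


mass = n * M
mass = 8.024 * 39.997
mass = 320.935928 g, rounded to 4 dp:

320.9359 g


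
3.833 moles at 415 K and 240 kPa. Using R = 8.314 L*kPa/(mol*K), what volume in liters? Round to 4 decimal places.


PV = nRT, solve for V = nRT / P.
nRT = 3.833 * 8.314 * 415 = 13225.0382
V = 13225.0382 / 240
V = 55.10432583 L, rounded to 4 dp:

55.1043 L


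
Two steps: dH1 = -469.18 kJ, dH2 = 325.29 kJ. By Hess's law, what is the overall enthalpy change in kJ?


Hess's law: enthalpy is a state function, so add the step enthalpies.
dH_total = dH1 + dH2 = -469.18 + (325.29)
dH_total = -143.89 kJ:

-143.89 kJ


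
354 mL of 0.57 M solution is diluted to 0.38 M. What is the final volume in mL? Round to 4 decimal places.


Dilution: M1*V1 = M2*V2, solve for V2.
V2 = M1*V1 / M2
V2 = 0.57 * 354 / 0.38
V2 = 201.78 / 0.38
V2 = 531.0 mL, rounded to 4 dp:

531.0000 mL


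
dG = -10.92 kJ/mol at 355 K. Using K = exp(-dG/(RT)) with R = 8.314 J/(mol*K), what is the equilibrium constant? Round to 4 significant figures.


dG is in kJ/mol; multiply by 1000 to match R in J/(mol*K).
RT = 8.314 * 355 = 2951.47 J/mol
exponent = -dG*1000 / (RT) = -(-10.92*1000) / 2951.47 = 3.69985126
K = exp(3.69985126)
K = 40.441289, rounded to 4 significant figures:

40.44


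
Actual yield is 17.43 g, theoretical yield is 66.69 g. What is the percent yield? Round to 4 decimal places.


% yield = 100 * actual / theoretical
% yield = 100 * 17.43 / 66.69
% yield = 26.13585245 %, rounded to 4 dp:

26.1359 %


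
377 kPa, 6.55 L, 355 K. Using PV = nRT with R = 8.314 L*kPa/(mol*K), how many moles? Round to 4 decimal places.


PV = nRT, solve for n = PV / (RT).
PV = 377 * 6.55 = 2469.35
RT = 8.314 * 355 = 2951.47
n = 2469.35 / 2951.47
n = 0.83665089 mol, rounded to 4 dp:

0.8367 mol


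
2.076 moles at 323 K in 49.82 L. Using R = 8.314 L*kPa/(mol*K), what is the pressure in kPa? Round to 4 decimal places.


PV = nRT, solve for P = nRT / V.
nRT = 2.076 * 8.314 * 323 = 5574.9361
P = 5574.9361 / 49.82
P = 111.90156764 kPa, rounded to 4 dp:

111.9016 kPa


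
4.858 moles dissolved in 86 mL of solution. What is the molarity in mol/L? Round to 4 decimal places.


Convert volume to liters: V_L = V_mL / 1000.
V_L = 86 / 1000 = 0.086 L
M = n / V_L = 4.858 / 0.086
M = 56.48837209 mol/L, rounded to 4 dp:

56.4884 mol/L


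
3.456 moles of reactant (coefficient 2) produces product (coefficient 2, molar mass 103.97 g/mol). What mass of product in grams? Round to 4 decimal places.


Use the coefficient ratio to convert reactant moles to product moles, then multiply by the product's molar mass.
moles_P = moles_R * (coeff_P / coeff_R) = 3.456 * (2/2) = 3.456
mass_P = moles_P * M_P = 3.456 * 103.97
mass_P = 359.32032 g, rounded to 4 dp:

359.3203 g


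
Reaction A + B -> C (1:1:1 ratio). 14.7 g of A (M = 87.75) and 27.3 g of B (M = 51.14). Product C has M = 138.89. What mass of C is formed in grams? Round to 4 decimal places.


Find moles of each reactant; the smaller value is the limiting reagent in a 1:1:1 reaction, so moles_C equals moles of the limiter.
n_A = mass_A / M_A = 14.7 / 87.75 = 0.167521 mol
n_B = mass_B / M_B = 27.3 / 51.14 = 0.533829 mol
Limiting reagent: A (smaller), n_limiting = 0.167521 mol
mass_C = n_limiting * M_C = 0.167521 * 138.89
mass_C = 23.26699169 g, rounded to 4 dp:

23.2670 g


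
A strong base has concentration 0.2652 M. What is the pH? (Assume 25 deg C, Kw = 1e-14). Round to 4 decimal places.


A strong base dissociates completely, so [OH-] equals the given concentration.
pOH = -log10([OH-]) = -log10(0.2652) = 0.576426
pH = 14 - pOH = 14 - 0.576426
pH = 13.423574, rounded to 4 dp:

13.4236


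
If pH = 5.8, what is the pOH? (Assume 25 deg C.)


At 25 deg C, pH + pOH = 14.
pOH = 14 - pH = 14 - 5.8
pOH = 8.2:

8.20


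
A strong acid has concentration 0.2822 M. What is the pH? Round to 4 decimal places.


A strong acid dissociates completely, so [H+] equals the given concentration.
pH = -log10([H+]) = -log10(0.2822)
pH = 0.54944299, rounded to 4 dp:

0.5494


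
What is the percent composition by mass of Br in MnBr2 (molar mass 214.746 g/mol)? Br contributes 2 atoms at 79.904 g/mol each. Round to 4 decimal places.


pct = 100 * (n_elem * M_elem) / M_total
mass_contribution = 2 * 79.904 = 159.808 g/mol
pct = 100 * 159.808 / 214.746
pct = 74.41721848 %, rounded to 4 dp:

74.4172 %


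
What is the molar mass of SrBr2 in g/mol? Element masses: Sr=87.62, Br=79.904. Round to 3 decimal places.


M = sum(count * atomic_mass) over atoms.
M = 1*87.62 + 2*79.904
M = 87.62 + 159.808
M = 247.428 g/mol, rounded to 3 dp:

247.428 g/mol


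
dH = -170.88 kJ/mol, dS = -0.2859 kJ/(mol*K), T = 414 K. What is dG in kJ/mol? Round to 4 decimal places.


Gibbs: dG = dH - T*dS (consistent units, dS already in kJ/(mol*K)).
T*dS = 414 * -0.2859 = -118.3626
dG = -170.88 - (-118.3626)
dG = -52.5174 kJ/mol, rounded to 4 dp:

-52.5174 kJ/mol


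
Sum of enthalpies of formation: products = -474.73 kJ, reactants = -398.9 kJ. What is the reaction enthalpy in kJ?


dH_rxn = sum(dH_f products) - sum(dH_f reactants)
dH_rxn = -474.73 - (-398.9)
dH_rxn = -75.83 kJ:

-75.83 kJ


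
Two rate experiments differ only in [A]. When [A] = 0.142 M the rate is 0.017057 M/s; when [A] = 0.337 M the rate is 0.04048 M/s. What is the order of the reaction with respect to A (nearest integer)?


Rate is proportional to [A]^n, so rate2/rate1 = ([A]2/[A]1)^n. Take logs to solve for n.
rate2/rate1 = 0.04048 / 0.017057 = 2.3732
[A]2/[A]1 = 0.337 / 0.142 = 2.3732
n = ln(2.3732) / ln(2.3732) = 1.0
Nearest integer order:

1


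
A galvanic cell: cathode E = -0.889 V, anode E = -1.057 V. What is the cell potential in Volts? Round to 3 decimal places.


Standard cell potential: E_cell = E_cathode - E_anode.
E_cell = -0.889 - (-1.057)
E_cell = 0.168 V, rounded to 3 dp:

0.168 V


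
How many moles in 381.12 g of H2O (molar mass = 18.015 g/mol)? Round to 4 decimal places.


n = mass / M
n = 381.12 / 18.015
n = 21.15570358 mol, rounded to 4 dp:

21.1557 mol


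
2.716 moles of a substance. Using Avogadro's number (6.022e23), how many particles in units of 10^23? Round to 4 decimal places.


N = n * NA, then divide by 1e23 for the requested units.
N / 1e23 = n * 6.022
N / 1e23 = 2.716 * 6.022
N / 1e23 = 16.355752, rounded to 4 dp:

16.3558


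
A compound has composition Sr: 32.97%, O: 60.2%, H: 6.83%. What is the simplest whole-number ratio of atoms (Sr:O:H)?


Assume 100 g of compound, divide each mass% by atomic mass to get moles, then normalize by the smallest to get a raw atom ratio.
Moles per 100 g: Sr: 32.97/87.62 = 0.3763, O: 60.2/15.999 = 3.7627, H: 6.83/1.008 = 6.7758
Raw ratio (divide by min = 0.3763): Sr: 1.0, O: 10.0, H: 18.007
Multiply by 1 to clear fractions: Sr: 1.0 ~= 1, O: 10.0 ~= 10, H: 18.007 ~= 18
Reduce by GCD to get the simplest whole-number ratio:

1:10:18


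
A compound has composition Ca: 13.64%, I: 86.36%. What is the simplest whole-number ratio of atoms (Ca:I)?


Assume 100 g of compound, divide each mass% by atomic mass to get moles, then normalize by the smallest to get a raw atom ratio.
Moles per 100 g: Ca: 13.64/40.078 = 0.3403, I: 86.36/126.904 = 0.6805
Raw ratio (divide by min = 0.3403): Ca: 1.0, I: 2.0
Multiply by 1 to clear fractions: Ca: 1.0 ~= 1, I: 2.0 ~= 2
Reduce by GCD to get the simplest whole-number ratio:

1:2


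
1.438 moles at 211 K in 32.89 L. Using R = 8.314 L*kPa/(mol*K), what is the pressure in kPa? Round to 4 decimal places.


PV = nRT, solve for P = nRT / V.
nRT = 1.438 * 8.314 * 211 = 2522.6173
P = 2522.6173 / 32.89
P = 76.69861052 kPa, rounded to 4 dp:

76.6986 kPa


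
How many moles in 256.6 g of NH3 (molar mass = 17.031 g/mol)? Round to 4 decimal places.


n = mass / M
n = 256.6 / 17.031
n = 15.06664318 mol, rounded to 4 dp:

15.0666 mol


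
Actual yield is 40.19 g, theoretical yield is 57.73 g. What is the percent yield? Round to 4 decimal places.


% yield = 100 * actual / theoretical
% yield = 100 * 40.19 / 57.73
% yield = 69.61718344 %, rounded to 4 dp:

69.6172 %


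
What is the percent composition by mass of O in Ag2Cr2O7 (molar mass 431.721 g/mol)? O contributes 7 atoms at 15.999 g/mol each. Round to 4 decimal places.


pct = 100 * (n_elem * M_elem) / M_total
mass_contribution = 7 * 15.999 = 111.993 g/mol
pct = 100 * 111.993 / 431.721
pct = 25.94105916 %, rounded to 4 dp:

25.9411 %


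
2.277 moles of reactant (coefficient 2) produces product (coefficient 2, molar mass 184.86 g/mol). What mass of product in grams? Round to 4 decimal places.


Use the coefficient ratio to convert reactant moles to product moles, then multiply by the product's molar mass.
moles_P = moles_R * (coeff_P / coeff_R) = 2.277 * (2/2) = 2.277
mass_P = moles_P * M_P = 2.277 * 184.86
mass_P = 420.92622 g, rounded to 4 dp:

420.9262 g


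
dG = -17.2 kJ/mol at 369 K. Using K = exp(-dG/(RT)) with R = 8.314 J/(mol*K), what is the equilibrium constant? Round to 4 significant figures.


dG is in kJ/mol; multiply by 1000 to match R in J/(mol*K).
RT = 8.314 * 369 = 3067.866 J/mol
exponent = -dG*1000 / (RT) = -(-17.2*1000) / 3067.866 = 5.60650302
K = exp(5.60650302)
K = 272.19073, rounded to 4 significant figures:

272.2


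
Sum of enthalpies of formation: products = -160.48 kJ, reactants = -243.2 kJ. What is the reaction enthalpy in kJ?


dH_rxn = sum(dH_f products) - sum(dH_f reactants)
dH_rxn = -160.48 - (-243.2)
dH_rxn = 82.72 kJ:

82.72 kJ


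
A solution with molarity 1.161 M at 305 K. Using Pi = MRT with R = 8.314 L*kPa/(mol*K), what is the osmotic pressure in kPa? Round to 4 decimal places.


Osmotic pressure (van't Hoff): Pi = M*R*T.
RT = 8.314 * 305 = 2535.77
Pi = 1.161 * 2535.77
Pi = 2944.02897 kPa, rounded to 4 dp:

2944.0290 kPa


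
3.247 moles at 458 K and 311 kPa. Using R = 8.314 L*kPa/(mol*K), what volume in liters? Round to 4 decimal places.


PV = nRT, solve for V = nRT / P.
nRT = 3.247 * 8.314 * 458 = 12363.9656
V = 12363.9656 / 311
V = 39.7555164 L, rounded to 4 dp:

39.7555 L


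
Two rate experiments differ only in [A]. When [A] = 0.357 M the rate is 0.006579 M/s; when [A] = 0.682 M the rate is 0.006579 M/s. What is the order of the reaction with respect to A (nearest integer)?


Rate is proportional to [A]^n, so rate2/rate1 = ([A]2/[A]1)^n. Take logs to solve for n.
rate2/rate1 = 0.006579 / 0.006579 = 1.0
[A]2/[A]1 = 0.682 / 0.357 = 1.9104
n = ln(1.0) / ln(1.9104) = 0.0
Nearest integer order:

0


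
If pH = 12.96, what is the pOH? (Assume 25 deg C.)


At 25 deg C, pH + pOH = 14.
pOH = 14 - pH = 14 - 12.96
pOH = 1.04:

1.04


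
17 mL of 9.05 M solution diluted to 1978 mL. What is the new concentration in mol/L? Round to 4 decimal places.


Dilution: M1*V1 = M2*V2, solve for M2.
M2 = M1*V1 / V2
M2 = 9.05 * 17 / 1978
M2 = 153.85 / 1978
M2 = 0.07778059 mol/L, rounded to 4 dp:

0.0778 mol/L


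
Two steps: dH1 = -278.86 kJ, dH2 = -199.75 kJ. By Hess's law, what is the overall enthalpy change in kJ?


Hess's law: enthalpy is a state function, so add the step enthalpies.
dH_total = dH1 + dH2 = -278.86 + (-199.75)
dH_total = -478.61 kJ:

-478.61 kJ


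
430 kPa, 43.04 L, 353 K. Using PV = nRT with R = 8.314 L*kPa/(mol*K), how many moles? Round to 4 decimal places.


PV = nRT, solve for n = PV / (RT).
PV = 430 * 43.04 = 18507.2
RT = 8.314 * 353 = 2934.842
n = 18507.2 / 2934.842
n = 6.30602942 mol, rounded to 4 dp:

6.3060 mol


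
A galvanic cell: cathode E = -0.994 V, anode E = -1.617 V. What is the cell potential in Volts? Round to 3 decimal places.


Standard cell potential: E_cell = E_cathode - E_anode.
E_cell = -0.994 - (-1.617)
E_cell = 0.623 V, rounded to 3 dp:

0.623 V


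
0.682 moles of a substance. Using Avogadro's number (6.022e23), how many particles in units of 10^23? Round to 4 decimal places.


N = n * NA, then divide by 1e23 for the requested units.
N / 1e23 = n * 6.022
N / 1e23 = 0.682 * 6.022
N / 1e23 = 4.107004, rounded to 4 dp:

4.1070


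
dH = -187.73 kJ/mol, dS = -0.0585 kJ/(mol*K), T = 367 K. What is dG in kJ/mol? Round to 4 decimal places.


Gibbs: dG = dH - T*dS (consistent units, dS already in kJ/(mol*K)).
T*dS = 367 * -0.0585 = -21.4695
dG = -187.73 - (-21.4695)
dG = -166.2605 kJ/mol, rounded to 4 dp:

-166.2605 kJ/mol


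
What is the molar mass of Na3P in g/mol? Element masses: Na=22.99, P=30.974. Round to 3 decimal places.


M = sum(count * atomic_mass) over atoms.
M = 3*22.99 + 1*30.974
M = 68.97 + 30.974
M = 99.944 g/mol, rounded to 3 dp:

99.944 g/mol


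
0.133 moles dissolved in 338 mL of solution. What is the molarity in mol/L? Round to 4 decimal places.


Convert volume to liters: V_L = V_mL / 1000.
V_L = 338 / 1000 = 0.338 L
M = n / V_L = 0.133 / 0.338
M = 0.39349112 mol/L, rounded to 4 dp:

0.3935 mol/L


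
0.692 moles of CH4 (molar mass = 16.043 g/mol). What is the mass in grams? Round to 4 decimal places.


mass = n * M
mass = 0.692 * 16.043
mass = 11.101756 g, rounded to 4 dp:

11.1018 g


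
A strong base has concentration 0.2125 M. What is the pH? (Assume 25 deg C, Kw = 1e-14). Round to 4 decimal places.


A strong base dissociates completely, so [OH-] equals the given concentration.
pOH = -log10([OH-]) = -log10(0.2125) = 0.672641
pH = 14 - pOH = 14 - 0.672641
pH = 13.327359, rounded to 4 dp:

13.3274


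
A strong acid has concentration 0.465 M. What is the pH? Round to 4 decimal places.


A strong acid dissociates completely, so [H+] equals the given concentration.
pH = -log10([H+]) = -log10(0.465)
pH = 0.33254705, rounded to 4 dp:

0.3325


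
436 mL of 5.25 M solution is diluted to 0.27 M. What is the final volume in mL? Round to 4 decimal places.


Dilution: M1*V1 = M2*V2, solve for V2.
V2 = M1*V1 / M2
V2 = 5.25 * 436 / 0.27
V2 = 2289.0 / 0.27
V2 = 8477.77777778 mL, rounded to 4 dp:

8477.7778 mL


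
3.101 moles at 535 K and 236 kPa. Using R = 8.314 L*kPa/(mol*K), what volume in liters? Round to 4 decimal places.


PV = nRT, solve for V = nRT / P.
nRT = 3.101 * 8.314 * 535 = 13793.217
V = 13793.217 / 236
V = 58.44583475 L, rounded to 4 dp:

58.4458 L


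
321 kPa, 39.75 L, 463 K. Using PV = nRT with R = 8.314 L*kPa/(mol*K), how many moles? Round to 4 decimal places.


PV = nRT, solve for n = PV / (RT).
PV = 321 * 39.75 = 12759.75
RT = 8.314 * 463 = 3849.382
n = 12759.75 / 3849.382
n = 3.31475286 mol, rounded to 4 dp:

3.3148 mol


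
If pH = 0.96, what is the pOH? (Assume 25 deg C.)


At 25 deg C, pH + pOH = 14.
pOH = 14 - pH = 14 - 0.96
pOH = 13.04:

13.04


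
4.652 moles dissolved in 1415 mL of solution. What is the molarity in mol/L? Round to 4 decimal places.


Convert volume to liters: V_L = V_mL / 1000.
V_L = 1415 / 1000 = 1.415 L
M = n / V_L = 4.652 / 1.415
M = 3.28763251 mol/L, rounded to 4 dp:

3.2876 mol/L


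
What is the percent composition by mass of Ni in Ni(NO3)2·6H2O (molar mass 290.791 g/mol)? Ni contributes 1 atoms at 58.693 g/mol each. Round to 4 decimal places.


pct = 100 * (n_elem * M_elem) / M_total
mass_contribution = 1 * 58.693 = 58.693 g/mol
pct = 100 * 58.693 / 290.791
pct = 20.18391216 %, rounded to 4 dp:

20.1839 %


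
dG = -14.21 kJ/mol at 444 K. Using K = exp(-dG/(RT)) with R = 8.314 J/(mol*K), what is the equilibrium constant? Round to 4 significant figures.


dG is in kJ/mol; multiply by 1000 to match R in J/(mol*K).
RT = 8.314 * 444 = 3691.416 J/mol
exponent = -dG*1000 / (RT) = -(-14.21*1000) / 3691.416 = 3.84947131
K = exp(3.84947131)
K = 46.968225, rounded to 4 significant figures:

46.97


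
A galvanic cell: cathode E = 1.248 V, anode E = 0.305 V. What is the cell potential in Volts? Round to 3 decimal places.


Standard cell potential: E_cell = E_cathode - E_anode.
E_cell = 1.248 - (0.305)
E_cell = 0.943 V, rounded to 3 dp:

0.943 V


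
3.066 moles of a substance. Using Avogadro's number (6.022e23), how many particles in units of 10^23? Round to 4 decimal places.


N = n * NA, then divide by 1e23 for the requested units.
N / 1e23 = n * 6.022
N / 1e23 = 3.066 * 6.022
N / 1e23 = 18.463452, rounded to 4 dp:

18.4635


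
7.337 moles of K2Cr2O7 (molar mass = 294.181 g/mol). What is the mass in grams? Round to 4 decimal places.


mass = n * M
mass = 7.337 * 294.181
mass = 2158.405997 g, rounded to 4 dp:

2158.4060 g


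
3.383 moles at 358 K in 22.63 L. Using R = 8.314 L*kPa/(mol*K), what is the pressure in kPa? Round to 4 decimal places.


PV = nRT, solve for P = nRT / V.
nRT = 3.383 * 8.314 * 358 = 10069.2018
P = 10069.2018 / 22.63
P = 444.94926204 kPa, rounded to 4 dp:

444.9493 kPa


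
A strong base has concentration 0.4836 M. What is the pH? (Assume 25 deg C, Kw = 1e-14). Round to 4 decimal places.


A strong base dissociates completely, so [OH-] equals the given concentration.
pOH = -log10([OH-]) = -log10(0.4836) = 0.315514
pH = 14 - pOH = 14 - 0.315514
pH = 13.684486, rounded to 4 dp:

13.6845


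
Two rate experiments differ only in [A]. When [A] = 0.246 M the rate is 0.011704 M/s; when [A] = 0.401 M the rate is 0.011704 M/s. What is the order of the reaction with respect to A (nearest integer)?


Rate is proportional to [A]^n, so rate2/rate1 = ([A]2/[A]1)^n. Take logs to solve for n.
rate2/rate1 = 0.011704 / 0.011704 = 1.0
[A]2/[A]1 = 0.401 / 0.246 = 1.6301
n = ln(1.0) / ln(1.6301) = 0.0
Nearest integer order:

0


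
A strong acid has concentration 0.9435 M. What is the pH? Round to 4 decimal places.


A strong acid dissociates completely, so [H+] equals the given concentration.
pH = -log10([H+]) = -log10(0.9435)
pH = 0.0252581, rounded to 4 dp:

0.0253


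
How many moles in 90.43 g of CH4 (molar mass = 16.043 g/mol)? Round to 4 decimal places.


n = mass / M
n = 90.43 / 16.043
n = 5.6367263 mol, rounded to 4 dp:

5.6367 mol


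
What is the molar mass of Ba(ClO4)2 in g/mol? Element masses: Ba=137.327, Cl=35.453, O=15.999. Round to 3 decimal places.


M = sum(count * atomic_mass) over atoms.
M = 1*137.327 + 2*35.453 + 8*15.999
M = 137.327 + 70.906 + 127.992
M = 336.225 g/mol, rounded to 3 dp:

336.225 g/mol


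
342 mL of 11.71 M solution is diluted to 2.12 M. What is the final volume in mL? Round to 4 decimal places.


Dilution: M1*V1 = M2*V2, solve for V2.
V2 = M1*V1 / M2
V2 = 11.71 * 342 / 2.12
V2 = 4004.82 / 2.12
V2 = 1889.06603774 mL, rounded to 4 dp:

1889.0660 mL


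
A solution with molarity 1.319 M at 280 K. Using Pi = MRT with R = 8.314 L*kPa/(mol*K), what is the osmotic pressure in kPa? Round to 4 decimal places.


Osmotic pressure (van't Hoff): Pi = M*R*T.
RT = 8.314 * 280 = 2327.92
Pi = 1.319 * 2327.92
Pi = 3070.52648 kPa, rounded to 4 dp:

3070.5265 kPa


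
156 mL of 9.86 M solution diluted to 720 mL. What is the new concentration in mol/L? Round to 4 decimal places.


Dilution: M1*V1 = M2*V2, solve for M2.
M2 = M1*V1 / V2
M2 = 9.86 * 156 / 720
M2 = 1538.16 / 720
M2 = 2.13633333 mol/L, rounded to 4 dp:

2.1363 mol/L


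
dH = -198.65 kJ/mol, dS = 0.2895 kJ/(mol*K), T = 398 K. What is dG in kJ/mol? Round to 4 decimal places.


Gibbs: dG = dH - T*dS (consistent units, dS already in kJ/(mol*K)).
T*dS = 398 * 0.2895 = 115.221
dG = -198.65 - (115.221)
dG = -313.871 kJ/mol, rounded to 4 dp:

-313.8710 kJ/mol


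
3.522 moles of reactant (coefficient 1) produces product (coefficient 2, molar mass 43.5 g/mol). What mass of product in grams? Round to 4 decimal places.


Use the coefficient ratio to convert reactant moles to product moles, then multiply by the product's molar mass.
moles_P = moles_R * (coeff_P / coeff_R) = 3.522 * (2/1) = 7.044
mass_P = moles_P * M_P = 7.044 * 43.5
mass_P = 306.414 g, rounded to 4 dp:

306.4140 g


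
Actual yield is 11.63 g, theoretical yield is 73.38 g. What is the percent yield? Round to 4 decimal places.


% yield = 100 * actual / theoretical
% yield = 100 * 11.63 / 73.38
% yield = 15.84900518 %, rounded to 4 dp:

15.8490 %


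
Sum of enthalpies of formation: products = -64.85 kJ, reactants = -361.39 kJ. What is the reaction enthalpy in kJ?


dH_rxn = sum(dH_f products) - sum(dH_f reactants)
dH_rxn = -64.85 - (-361.39)
dH_rxn = 296.54 kJ:

296.54 kJ


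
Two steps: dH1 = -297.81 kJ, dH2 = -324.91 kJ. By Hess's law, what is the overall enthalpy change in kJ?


Hess's law: enthalpy is a state function, so add the step enthalpies.
dH_total = dH1 + dH2 = -297.81 + (-324.91)
dH_total = -622.72 kJ:

-622.72 kJ


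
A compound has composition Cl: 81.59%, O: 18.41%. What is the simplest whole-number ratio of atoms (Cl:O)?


Assume 100 g of compound, divide each mass% by atomic mass to get moles, then normalize by the smallest to get a raw atom ratio.
Moles per 100 g: Cl: 81.59/35.453 = 2.3014, O: 18.41/15.999 = 1.1507
Raw ratio (divide by min = 1.1507): Cl: 2.0, O: 1.0
Multiply by 1 to clear fractions: Cl: 2.0 ~= 2, O: 1.0 ~= 1
Reduce by GCD to get the simplest whole-number ratio:

2:1


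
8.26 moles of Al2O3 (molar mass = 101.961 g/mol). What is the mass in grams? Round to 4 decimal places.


mass = n * M
mass = 8.26 * 101.961
mass = 842.19786 g, rounded to 4 dp:

842.1979 g


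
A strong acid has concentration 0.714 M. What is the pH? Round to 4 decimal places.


A strong acid dissociates completely, so [H+] equals the given concentration.
pH = -log10([H+]) = -log10(0.714)
pH = 0.14630179, rounded to 4 dp:

0.1463


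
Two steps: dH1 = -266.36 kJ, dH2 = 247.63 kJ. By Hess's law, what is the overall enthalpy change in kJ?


Hess's law: enthalpy is a state function, so add the step enthalpies.
dH_total = dH1 + dH2 = -266.36 + (247.63)
dH_total = -18.73 kJ:

-18.73 kJ


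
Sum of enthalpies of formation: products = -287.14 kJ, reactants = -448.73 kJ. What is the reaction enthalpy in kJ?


dH_rxn = sum(dH_f products) - sum(dH_f reactants)
dH_rxn = -287.14 - (-448.73)
dH_rxn = 161.59 kJ:

161.59 kJ


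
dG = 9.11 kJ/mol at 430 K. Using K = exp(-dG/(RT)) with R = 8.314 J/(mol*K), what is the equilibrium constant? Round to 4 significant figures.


dG is in kJ/mol; multiply by 1000 to match R in J/(mol*K).
RT = 8.314 * 430 = 3575.02 J/mol
exponent = -dG*1000 / (RT) = -(9.11*1000) / 3575.02 = -2.54823749
K = exp(-2.54823749)
K = 0.078219407, rounded to 4 significant figures:

0.07822


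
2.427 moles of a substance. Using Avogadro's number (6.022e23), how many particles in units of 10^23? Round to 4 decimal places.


N = n * NA, then divide by 1e23 for the requested units.
N / 1e23 = n * 6.022
N / 1e23 = 2.427 * 6.022
N / 1e23 = 14.615394, rounded to 4 dp:

14.6154


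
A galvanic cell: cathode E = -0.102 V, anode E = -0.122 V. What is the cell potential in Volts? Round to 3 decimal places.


Standard cell potential: E_cell = E_cathode - E_anode.
E_cell = -0.102 - (-0.122)
E_cell = 0.02 V, rounded to 3 dp:

0.020 V


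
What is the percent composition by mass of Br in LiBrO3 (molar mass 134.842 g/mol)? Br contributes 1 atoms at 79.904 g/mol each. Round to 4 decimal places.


pct = 100 * (n_elem * M_elem) / M_total
mass_contribution = 1 * 79.904 = 79.904 g/mol
pct = 100 * 79.904 / 134.842
pct = 59.25750137 %, rounded to 4 dp:

59.2575 %


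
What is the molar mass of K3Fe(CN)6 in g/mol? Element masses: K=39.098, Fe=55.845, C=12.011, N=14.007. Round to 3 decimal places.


M = sum(count * atomic_mass) over atoms.
M = 3*39.098 + 1*55.845 + 6*12.011 + 6*14.007
M = 117.294 + 55.845 + 72.066 + 84.042
M = 329.247 g/mol, rounded to 3 dp:

329.247 g/mol


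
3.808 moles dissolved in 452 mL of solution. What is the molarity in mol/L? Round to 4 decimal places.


Convert volume to liters: V_L = V_mL / 1000.
V_L = 452 / 1000 = 0.452 L
M = n / V_L = 3.808 / 0.452
M = 8.42477876 mol/L, rounded to 4 dp:

8.4248 mol/L


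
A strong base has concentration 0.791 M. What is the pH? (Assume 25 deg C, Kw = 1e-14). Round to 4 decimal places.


A strong base dissociates completely, so [OH-] equals the given concentration.
pOH = -log10([OH-]) = -log10(0.791) = 0.101824
pH = 14 - pOH = 14 - 0.101824
pH = 13.898176, rounded to 4 dp:

13.8982


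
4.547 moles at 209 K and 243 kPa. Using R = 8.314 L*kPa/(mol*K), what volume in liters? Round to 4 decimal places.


PV = nRT, solve for V = nRT / P.
nRT = 4.547 * 8.314 * 209 = 7900.9854
V = 7900.9854 / 243
V = 32.51434321 L, rounded to 4 dp:

32.5143 L


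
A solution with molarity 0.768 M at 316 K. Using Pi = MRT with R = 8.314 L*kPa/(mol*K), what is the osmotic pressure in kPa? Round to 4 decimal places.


Osmotic pressure (van't Hoff): Pi = M*R*T.
RT = 8.314 * 316 = 2627.224
Pi = 0.768 * 2627.224
Pi = 2017.708032 kPa, rounded to 4 dp:

2017.7080 kPa


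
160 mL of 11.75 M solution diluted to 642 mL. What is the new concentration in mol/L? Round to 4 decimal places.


Dilution: M1*V1 = M2*V2, solve for M2.
M2 = M1*V1 / V2
M2 = 11.75 * 160 / 642
M2 = 1880.0 / 642
M2 = 2.92834891 mol/L, rounded to 4 dp:

2.9283 mol/L
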